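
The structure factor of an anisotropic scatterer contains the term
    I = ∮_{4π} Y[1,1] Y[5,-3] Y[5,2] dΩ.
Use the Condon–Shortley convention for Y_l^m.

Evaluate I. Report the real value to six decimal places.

L=11 odd ⇒ parity kills the (l;000) factor ⇒ I = 0

0.000000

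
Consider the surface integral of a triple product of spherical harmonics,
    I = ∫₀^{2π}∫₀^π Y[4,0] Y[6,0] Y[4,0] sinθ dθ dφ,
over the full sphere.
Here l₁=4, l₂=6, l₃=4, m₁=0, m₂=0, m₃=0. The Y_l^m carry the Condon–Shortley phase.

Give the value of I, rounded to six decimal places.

0.142253

Rules hold: Σm=0, L=14 even, 2≤4≤10.
N = 9·13·9 = 1053
Δ = 6!·2!·6!/15! = 1/1261260
Racah Σ t=2..4: t=2:+1/4608 t=3:−1/1296 t=4:+1/4608 = -7/20736
⇒ 3j(4 6 4; 0 0 0)² = 20/1287, sgn -1
(m-triple is (0,0,0) — same symbol as above.)
4πI² = N·(3j₀)²·(3jₘ)² = 400/1573
I = +1·√(0.254291/4π) = 0.14225276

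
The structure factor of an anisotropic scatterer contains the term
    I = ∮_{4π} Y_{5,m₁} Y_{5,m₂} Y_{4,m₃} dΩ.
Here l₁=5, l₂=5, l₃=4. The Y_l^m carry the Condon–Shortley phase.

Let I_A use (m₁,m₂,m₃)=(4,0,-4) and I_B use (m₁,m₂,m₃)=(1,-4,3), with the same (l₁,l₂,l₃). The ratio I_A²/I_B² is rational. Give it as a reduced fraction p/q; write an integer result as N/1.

Same 5,5,4: normalisation and zero-m 3j drop out of the ratio.
A: Δ: 6! 4! 4! / 15! → 1/3153150; sum: t=1:−1/69120 = -1/69120; 3j²(5 5 4; 4 0 -4) = Δ·Π!·Σ² = 2/143  (sign -1)
B: Δ: 6! 4! 4! / 15! → 1/3153150; sum: t=0:+1/103680 t=1:−1/17280 = -1/20736; 3j²(5 5 4; 1 -4 3) = Δ·Π!·Σ² = 10/429  (sign +1)
I_A²/I_B² = (2/143)/(10/429) = 3/5

3/5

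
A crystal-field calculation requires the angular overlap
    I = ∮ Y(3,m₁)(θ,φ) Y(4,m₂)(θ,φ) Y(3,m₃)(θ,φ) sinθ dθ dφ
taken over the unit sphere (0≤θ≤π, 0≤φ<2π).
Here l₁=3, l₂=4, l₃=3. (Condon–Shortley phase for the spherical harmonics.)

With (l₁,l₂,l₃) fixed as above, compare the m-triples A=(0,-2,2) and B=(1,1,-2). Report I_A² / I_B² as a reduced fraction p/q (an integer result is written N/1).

Same 3,4,3: normalisation and zero-m 3j drop out of the ratio.
A: Δ: 4! 2! 4! / 11! → 1/34650; sum: t=1:−1/72 t=2:+1/96 = -1/288; 3j²(3 4 3; 0 -2 2) = Δ·Π!·Σ² = 1/462  (sign +1)
B: Δ: 4! 2! 4! / 11! → 1/34650; sum: t=1:−1/144 t=2:+1/48 = 1/72; 3j²(3 4 3; 1 1 -2) = Δ·Π!·Σ² = 16/693  (sign -1)
I_A²/I_B² = (1/462)/(16/693) = 3/32

3/32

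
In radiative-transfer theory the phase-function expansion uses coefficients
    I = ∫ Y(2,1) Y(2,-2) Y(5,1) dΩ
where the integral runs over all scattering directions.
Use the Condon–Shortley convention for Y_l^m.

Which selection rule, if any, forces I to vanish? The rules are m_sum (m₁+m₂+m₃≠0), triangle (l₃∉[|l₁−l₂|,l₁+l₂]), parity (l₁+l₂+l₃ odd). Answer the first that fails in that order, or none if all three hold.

triangle

Σmᵢ = 0  ✓
l₃∈[|l₁−l₂|,l₁+l₂]=[0,4], have l₃=5  ✗
Σlᵢ = 9 ⇒ odd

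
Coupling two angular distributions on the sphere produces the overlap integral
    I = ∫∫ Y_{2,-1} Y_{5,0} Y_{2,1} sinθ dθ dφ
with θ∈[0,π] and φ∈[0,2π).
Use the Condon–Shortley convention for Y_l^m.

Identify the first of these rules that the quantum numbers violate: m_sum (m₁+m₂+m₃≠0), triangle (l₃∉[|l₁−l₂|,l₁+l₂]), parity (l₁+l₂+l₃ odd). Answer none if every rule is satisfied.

triangle

Σmᵢ = 0  ✓
l₃∈[|l₁−l₂|,l₁+l₂]=[3,7], have l₃=2  ✗
Σlᵢ = 9 ⇒ odd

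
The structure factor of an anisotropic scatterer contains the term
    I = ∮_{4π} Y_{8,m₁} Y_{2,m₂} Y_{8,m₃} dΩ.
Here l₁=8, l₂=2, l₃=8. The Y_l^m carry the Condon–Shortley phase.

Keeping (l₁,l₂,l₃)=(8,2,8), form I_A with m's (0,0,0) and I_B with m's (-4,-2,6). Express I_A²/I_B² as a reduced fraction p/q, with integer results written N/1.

Shared (l₁,l₂,l₃)=(8,2,8): N and (l;000)² cancel in I_A²/I_B².
A: Δ = 2!·14!·2!/19! = 1/348840; Racah Σ t=0..2: t=0:+1/116121600 t=1:−1/25401600 t=2:+1/116121600 = -1/45158400; ⇒ 3j(8 2 8; 0 0 0)² = 24/1615, sgn -1
B: Δ = 2!·14!·2!/19! = 1/348840; Racah Σ t=0..0: t=0:+1/3832012800 = 1/3832012800; ⇒ 3j(8 2 8; -4 -2 6)² = 91/9690, sgn +1
I_A²/I_B² = (24/1615)/(91/9690) = 144/91

144/91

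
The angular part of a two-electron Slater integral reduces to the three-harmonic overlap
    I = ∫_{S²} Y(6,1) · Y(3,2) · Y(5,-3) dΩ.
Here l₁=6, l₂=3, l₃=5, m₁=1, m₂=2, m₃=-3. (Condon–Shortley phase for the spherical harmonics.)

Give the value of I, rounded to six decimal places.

m-sum 0 ✓  L=14 even ✓  3≤5≤9 ✓
Π(2lᵢ+1) = 13×7×11 = 1001
triangle coeff Δ(6,3,5) = 1/675675
Σ_t [1,3]: t=1:−1/8640 t=2:+1/2304 t=3:−1/8640 = 7/34560
(3j)²=7/429 [(6 3 5; 0 0 0)], sign=-1
Σ_t [3,4]: t=3:−1/17280 t=4:+1/120960 = -1/20160
(3j)²=64/3003 [(6 3 5; 1 2 -3)], sign=-1
⇒ 4πI² = 448/1287
I = (+1)√(448/1287/(4π)) = 0.16643505

0.166435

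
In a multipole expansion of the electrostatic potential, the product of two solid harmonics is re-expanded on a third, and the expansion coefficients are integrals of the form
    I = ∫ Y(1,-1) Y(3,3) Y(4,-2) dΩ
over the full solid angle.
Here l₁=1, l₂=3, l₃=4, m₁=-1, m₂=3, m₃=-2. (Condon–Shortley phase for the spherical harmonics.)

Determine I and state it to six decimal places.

0.061558

Checks pass: Σm=0; 8 even; l₃=4∈[2,4].
(2·1+1)(2·3+1)(2·4+1) = 189
Δ: 0! 2! 6! / 9! → 1/252
sum: t=0:+1/36 = 1/36
3j²(1 3 4; 0 0 0) = Δ·Π!·Σ² = 4/63  (sign +1)
sum: t=0:+1/1440 = 1/1440
3j²(1 3 4; -1 3 -2) = Δ·Π!·Σ² = 1/252  (sign +1)
combine: 4πI² = 189·4/63·1/252 = 1/21
take √, sign +1: I = 0.06155813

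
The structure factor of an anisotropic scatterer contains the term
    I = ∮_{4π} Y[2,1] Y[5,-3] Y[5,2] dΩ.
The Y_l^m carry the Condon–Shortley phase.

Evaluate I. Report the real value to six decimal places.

-0.161739

m-sum 0 ✓  L=12 even ✓  3≤5≤7 ✓
Π(2lᵢ+1) = 5×11×11 = 605
triangle coeff Δ(2,5,5) = 1/38610
Σ_t [0,2]: t=0:+1/2880 t=1:−1/576 t=2:+1/2880 = -1/960
(3j)²=10/429 [(2 5 5; 0 0 0)], sign=+1
Σ_t [0,1]: t=0:+1/2880 t=1:−1/10080 = 1/4032
(3j)²=10/429 [(2 5 5; 1 -3 2)], sign=-1
⇒ 4πI² = 500/1521
I = (-1)√(500/1521/(4π)) = -0.16173926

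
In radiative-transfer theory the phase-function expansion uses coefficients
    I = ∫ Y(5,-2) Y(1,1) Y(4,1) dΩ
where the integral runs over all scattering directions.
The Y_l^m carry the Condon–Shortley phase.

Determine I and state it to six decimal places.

0.225034

Rules hold: Σm=0, L=10 even, 4≤4≤6.
N = 11·3·9 = 297
Δ = 2!·8!·0!/11! = 1/495
Racah Σ t=1..1: t=1:−1/576 = -1/576
⇒ 3j(5 1 4; 0 0 0)² = 5/99, sgn -1
Racah Σ t=2..2: t=2:+1/1440 = 1/1440
⇒ 3j(5 1 4; -2 1 1)² = 7/165, sgn -1
4πI² = N·(3j₀)²·(3jₘ)² = 7/11
I = +1·√(0.636364/4π) = 0.22503380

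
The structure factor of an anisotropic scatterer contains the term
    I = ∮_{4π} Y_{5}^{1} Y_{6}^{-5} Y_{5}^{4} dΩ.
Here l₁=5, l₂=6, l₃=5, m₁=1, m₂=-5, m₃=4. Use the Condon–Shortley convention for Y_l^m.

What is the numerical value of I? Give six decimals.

0.158629

Checks pass: Σm=0; 16 even; l₃=5∈[1,11].
(2·5+1)(2·6+1)(2·5+1) = 1573
Δ: 6! 4! 6! / 17! → 1/28588560
sum: t=1:−1/345600 t=2:+1/13824 t=3:−1/5184 t=4:+1/13824 t=5:−1/345600 = -7/129600
3j²(5 6 5; 0 0 0) = Δ·Π!·Σ² = 80/7293  (sign +1)
sum: t=0:+1/2073600 t=1:−1/518400 = -1/691200
3j²(5 6 5; 1 -5 4) = Δ·Π!·Σ² = 81/4420  (sign +1)
combine: 4πI² = 1573·80/7293·81/4420 = 1188/3757
take √, sign +1: I = 0.15862904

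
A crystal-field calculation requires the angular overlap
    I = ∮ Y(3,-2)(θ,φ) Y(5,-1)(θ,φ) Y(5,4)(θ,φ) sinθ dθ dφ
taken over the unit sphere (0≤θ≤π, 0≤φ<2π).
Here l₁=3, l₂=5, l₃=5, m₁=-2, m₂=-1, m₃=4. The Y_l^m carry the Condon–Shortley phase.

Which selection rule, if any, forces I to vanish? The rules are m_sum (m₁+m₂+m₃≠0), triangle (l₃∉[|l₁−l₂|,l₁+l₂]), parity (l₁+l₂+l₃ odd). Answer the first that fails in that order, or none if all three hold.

m_sum

Σmᵢ = 1  ✗
l₃∈[|l₁−l₂|,l₁+l₂]=[2,8], have l₃=5
Σlᵢ = 13 ⇒ odd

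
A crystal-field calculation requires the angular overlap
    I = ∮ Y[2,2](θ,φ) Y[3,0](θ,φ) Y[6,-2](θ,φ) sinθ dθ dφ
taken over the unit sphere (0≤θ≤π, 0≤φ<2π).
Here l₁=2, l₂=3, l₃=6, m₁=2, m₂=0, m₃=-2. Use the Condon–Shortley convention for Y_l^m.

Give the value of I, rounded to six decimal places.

triangle: need 1≤l₃≤5, have 6; I=0

0.000000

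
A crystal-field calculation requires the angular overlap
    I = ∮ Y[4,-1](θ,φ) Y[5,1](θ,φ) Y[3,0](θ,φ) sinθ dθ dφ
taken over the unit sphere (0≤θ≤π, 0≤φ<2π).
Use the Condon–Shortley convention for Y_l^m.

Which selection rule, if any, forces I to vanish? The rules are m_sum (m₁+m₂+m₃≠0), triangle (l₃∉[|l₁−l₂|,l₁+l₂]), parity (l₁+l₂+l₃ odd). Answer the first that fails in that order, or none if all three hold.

none

m₁+m₂+m₃ = -1 + 1 + 0 = 0  ✓
triangle: |4−5|=1 ≤ l₃=3 ≤ 4+5=9  ✓
parity: l₁+l₂+l₃ = 12 is even  ✓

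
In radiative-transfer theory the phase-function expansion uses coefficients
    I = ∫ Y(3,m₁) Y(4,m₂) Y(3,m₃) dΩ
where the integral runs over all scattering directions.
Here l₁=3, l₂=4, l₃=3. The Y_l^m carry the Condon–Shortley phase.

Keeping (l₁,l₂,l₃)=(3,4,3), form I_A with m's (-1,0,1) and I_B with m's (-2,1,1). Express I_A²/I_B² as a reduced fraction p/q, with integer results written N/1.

1/32

Shared (l₁,l₂,l₃)=(3,4,3): N and (l;000)² cancel in I_A²/I_B².
A: Δ = 4!·2!·4!/11! = 1/34650; Racah Σ t=2..4: t=2:+1/32 t=3:−1/36 t=4:+1/1152 = 5/1152; ⇒ 3j(3 4 3; -1 0 1)² = 1/1386, sgn +1
B: Δ = 4!·2!·4!/11! = 1/34650; Racah Σ t=3..4: t=3:−1/48 t=4:+1/144 = -1/72; ⇒ 3j(3 4 3; -2 1 1)² = 16/693, sgn -1
I_A²/I_B² = (1/1386)/(16/693) = 1/32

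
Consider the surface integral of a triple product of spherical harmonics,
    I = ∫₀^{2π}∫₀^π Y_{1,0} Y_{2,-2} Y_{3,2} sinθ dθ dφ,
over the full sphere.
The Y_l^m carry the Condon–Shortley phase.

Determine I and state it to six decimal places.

Checks pass: Σm=0; 6 even; l₃=3∈[1,3].
(2·1+1)(2·2+1)(2·3+1) = 105
Δ: 0! 2! 4! / 7! → 1/105
sum: t=0:+1/4 = 1/4
3j²(1 2 3; 0 0 0) = Δ·Π!·Σ² = 3/35  (sign -1)
sum: t=0:+1/24 = 1/24
3j²(1 2 3; 0 -2 2) = Δ·Π!·Σ² = 1/21  (sign -1)
combine: 4πI² = 105·3/35·1/21 = 3/7
take √, sign +1: I = 0.18467439

0.184674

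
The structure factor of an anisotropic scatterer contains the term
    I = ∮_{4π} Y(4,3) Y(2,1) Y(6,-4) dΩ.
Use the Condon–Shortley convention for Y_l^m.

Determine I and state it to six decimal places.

m-sum 0 ✓  L=12 even ✓  2≤6≤6 ✓
Π(2lᵢ+1) = 9×5×13 = 585
triangle coeff Δ(4,2,6) = 1/6435
Σ_t [0,0]: t=0:+1/2304 = 1/2304
(3j)²=5/143 [(4 2 6; 0 0 0)], sign=+1
Σ_t [0,0]: t=0:+1/30240 = 1/30240
(3j)²=16/429 [(4 2 6; 3 1 -4)], sign=+1
⇒ 4πI² = 1200/1573
I = (+1)√(1200/1573/(4π)) = 0.24638901

0.246389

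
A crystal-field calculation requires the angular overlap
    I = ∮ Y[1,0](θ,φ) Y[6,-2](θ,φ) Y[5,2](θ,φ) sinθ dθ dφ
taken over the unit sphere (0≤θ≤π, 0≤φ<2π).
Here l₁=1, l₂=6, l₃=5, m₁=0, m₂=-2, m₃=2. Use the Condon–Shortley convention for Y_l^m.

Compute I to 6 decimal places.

m-sum 0 ✓  L=12 even ✓  5≤5≤7 ✓
Π(2lᵢ+1) = 3×13×11 = 429
triangle coeff Δ(1,6,5) = 1/858
Σ_t [1,1]: t=1:−1/14400 = -1/14400
(3j)²=6/143 [(1 6 5; 0 0 0)], sign=+1
Σ_t [1,1]: t=1:−1/30240 = -1/30240
(3j)²=16/429 [(1 6 5; 0 -2 2)], sign=+1
⇒ 4πI² = 96/143
I = (+1)√(96/143/(4π)) = 0.23113338

0.231133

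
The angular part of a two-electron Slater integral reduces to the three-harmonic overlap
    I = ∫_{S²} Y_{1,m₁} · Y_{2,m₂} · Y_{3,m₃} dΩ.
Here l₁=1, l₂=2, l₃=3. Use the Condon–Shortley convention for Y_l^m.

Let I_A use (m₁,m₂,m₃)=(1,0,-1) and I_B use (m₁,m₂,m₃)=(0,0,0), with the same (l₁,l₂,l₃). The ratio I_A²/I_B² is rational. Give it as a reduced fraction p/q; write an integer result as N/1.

l's match ⇒ only the (l;m) 3-j factors differ between A and B.
A: triangle coeff Δ(1,2,3) = 1/105; Σ_t [0,0]: t=0:+1/8 = 1/8; (3j)²=2/35 [(1 2 3; 1 0 -1)], sign=+1
B: triangle coeff Δ(1,2,3) = 1/105; Σ_t [0,0]: t=0:+1/4 = 1/4; (3j)²=3/35 [(1 2 3; 0 0 0)], sign=-1
I_A²/I_B² = (2/35)/(3/35) = 2/3

2/3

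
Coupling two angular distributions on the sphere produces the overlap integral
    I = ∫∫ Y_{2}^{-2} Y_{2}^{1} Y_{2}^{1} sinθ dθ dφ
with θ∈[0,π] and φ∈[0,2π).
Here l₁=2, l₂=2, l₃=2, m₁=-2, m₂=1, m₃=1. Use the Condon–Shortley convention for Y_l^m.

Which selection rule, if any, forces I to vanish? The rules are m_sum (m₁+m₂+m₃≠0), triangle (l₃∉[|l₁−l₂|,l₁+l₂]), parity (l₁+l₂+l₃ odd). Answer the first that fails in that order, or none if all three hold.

none

Σmᵢ = 0  ✓
l₃∈[|l₁−l₂|,l₁+l₂]=[0,4], have l₃=2  ✓
Σlᵢ = 6 ⇒ even  ✓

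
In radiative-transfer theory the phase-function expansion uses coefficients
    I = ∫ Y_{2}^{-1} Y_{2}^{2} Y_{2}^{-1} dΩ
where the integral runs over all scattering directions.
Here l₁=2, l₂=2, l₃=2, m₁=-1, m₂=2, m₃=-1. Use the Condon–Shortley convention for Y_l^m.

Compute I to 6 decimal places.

0.220728

Rules hold: Σm=0, L=6 even, 0≤2≤4.
N = 5·5·5 = 125
Δ = 2!·2!·2!/7! = 1/630
Racah Σ t=0..2: t=0:+1/8 t=1:−1/1 t=2:+1/8 = -3/4
⇒ 3j(2 2 2; 0 0 0)² = 2/35, sgn -1
Racah Σ t=2..2: t=2:+1/4 = 1/4
⇒ 3j(2 2 2; -1 2 -1)² = 3/35, sgn -1
4πI² = N·(3j₀)²·(3jₘ)² = 30/49
I = +1·√(0.612245/4π) = 0.22072812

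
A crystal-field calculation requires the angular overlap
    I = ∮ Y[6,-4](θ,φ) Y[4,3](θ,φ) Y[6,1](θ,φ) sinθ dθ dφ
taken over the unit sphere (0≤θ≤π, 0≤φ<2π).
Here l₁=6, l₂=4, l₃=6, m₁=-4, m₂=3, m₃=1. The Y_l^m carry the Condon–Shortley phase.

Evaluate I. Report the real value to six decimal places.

Rules hold: Σm=0, L=16 even, 2≤6≤10.
N = 13·9·13 = 1521
Δ = 4!·8!·4!/17! = 1/15315300
Racah Σ t=0..4: t=0:+1/829440 t=1:−1/25920 t=2:+1/9216 t=3:−1/25920 t=4:+1/829440 = 7/207360
⇒ 3j(6 4 6; 0 0 0)² = 28/2431, sgn +1
Racah Σ t=3..4: t=3:−1/725760 t=4:+1/207360 = 1/290304
⇒ 3j(6 4 6; -4 3 1)² = 125/7293, sgn -1
4πI² = N·(3j₀)²·(3jₘ)² = 10500/34969
I = -1·√(0.300266/4π) = -0.15457815

-0.154578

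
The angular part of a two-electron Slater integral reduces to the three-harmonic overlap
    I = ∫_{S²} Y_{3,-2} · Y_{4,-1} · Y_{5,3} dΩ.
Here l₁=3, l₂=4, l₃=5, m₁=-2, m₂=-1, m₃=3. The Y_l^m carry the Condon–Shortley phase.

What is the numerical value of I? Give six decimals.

-0.035836

Checks pass: Σm=0; 12 even; l₃=5∈[1,7].
(2·3+1)(2·4+1)(2·5+1) = 693
Δ: 2! 4! 6! / 13! → 1/180180
sum: t=0:+1/576 t=1:−1/144 t=2:+1/576 = -1/288
3j²(3 4 5; 0 0 0) = Δ·Π!·Σ² = 20/1001  (sign +1)
sum: t=1:−1/1152 t=2:+1/1440 = -1/5760
3j²(3 4 5; -2 -1 3) = Δ·Π!·Σ² = 1/858  (sign -1)
combine: 4πI² = 693·20/1001·1/858 = 30/1859
take √, sign -1: I = -0.03583571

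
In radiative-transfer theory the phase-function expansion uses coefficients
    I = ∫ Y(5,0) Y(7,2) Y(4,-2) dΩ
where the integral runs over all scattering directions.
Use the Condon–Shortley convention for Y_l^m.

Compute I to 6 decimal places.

Checks pass: Σm=0; 16 even; l₃=4∈[2,12].
(2·5+1)(2·7+1)(2·4+1) = 1485
Δ: 8! 2! 6! / 17! → 1/6126120
sum: t=3:−1/69120 t=4:+1/20736 t=5:−1/69120 = 1/51840
3j²(5 7 4; 0 0 0) = Δ·Π!·Σ² = 280/21879  (sign +1)
sum: t=3:−1/1036800 t=4:+1/69120 t=5:−1/69120 = -1/1036800
3j²(5 7 4; 0 2 -2) = Δ·Π!·Σ² = 1/7293  (sign -1)
combine: 4πI² = 1485·280/21879·1/7293 = 1400/537251
take √, sign -1: I = -0.01440026

-0.014400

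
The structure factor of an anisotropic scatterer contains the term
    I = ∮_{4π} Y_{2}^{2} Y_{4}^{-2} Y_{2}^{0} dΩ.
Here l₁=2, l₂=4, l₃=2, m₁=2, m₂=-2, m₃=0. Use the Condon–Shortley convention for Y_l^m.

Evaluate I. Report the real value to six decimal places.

m-sum 0 ✓  L=8 even ✓  2≤2≤6 ✓
Π(2lᵢ+1) = 5×9×5 = 225
triangle coeff Δ(2,4,2) = 1/630
Σ_t [2,2]: t=2:+1/16 = 1/16
(3j)²=2/35 [(2 4 2; 0 0 0)], sign=+1
Σ_t [0,0]: t=0:+1/96 = 1/96
(3j)²=1/42 [(2 4 2; 2 -2 0)], sign=+1
⇒ 4πI² = 15/49
I = (+1)√(15/49/(4π)) = 0.15607835

0.156078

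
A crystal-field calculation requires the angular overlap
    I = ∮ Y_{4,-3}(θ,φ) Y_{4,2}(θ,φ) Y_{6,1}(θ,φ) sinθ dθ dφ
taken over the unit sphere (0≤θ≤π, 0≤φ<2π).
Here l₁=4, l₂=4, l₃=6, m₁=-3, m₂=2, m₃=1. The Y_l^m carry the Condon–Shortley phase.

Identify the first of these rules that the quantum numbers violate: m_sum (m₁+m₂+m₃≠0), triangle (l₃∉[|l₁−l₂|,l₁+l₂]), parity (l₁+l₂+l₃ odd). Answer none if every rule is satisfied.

m₁+m₂+m₃ = -3 + 2 + 1 = 0  ✓
triangle: |4−4|=0 ≤ l₃=6 ≤ 4+4=8  ✓
parity: l₁+l₂+l₃ = 14 is even  ✓

none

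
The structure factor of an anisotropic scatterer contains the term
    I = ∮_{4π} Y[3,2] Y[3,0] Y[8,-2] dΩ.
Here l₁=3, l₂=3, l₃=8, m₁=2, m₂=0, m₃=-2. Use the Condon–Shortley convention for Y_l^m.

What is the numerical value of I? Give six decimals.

|3−3|≤8≤3+3 violated ⇒ I = 0

0.000000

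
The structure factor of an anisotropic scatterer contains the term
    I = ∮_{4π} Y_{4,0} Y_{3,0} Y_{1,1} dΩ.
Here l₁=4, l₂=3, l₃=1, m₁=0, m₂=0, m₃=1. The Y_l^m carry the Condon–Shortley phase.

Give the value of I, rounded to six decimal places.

Σmᵢ = 1 ≠ 0, so the φ-integral vanishes; I = 0

0.000000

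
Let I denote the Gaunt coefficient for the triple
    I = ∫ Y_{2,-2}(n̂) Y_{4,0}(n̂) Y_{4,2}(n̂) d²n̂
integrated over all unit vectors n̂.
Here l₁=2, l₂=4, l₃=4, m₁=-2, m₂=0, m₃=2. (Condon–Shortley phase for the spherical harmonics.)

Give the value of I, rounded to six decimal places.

-0.190365

Rules hold: Σm=0, L=10 even, 2≤4≤6.
N = 5·9·9 = 405
Δ = 2!·2!·6!/11! = 1/13860
Racah Σ t=0..2: t=0:+1/192 t=1:−1/36 t=2:+1/192 = -5/288
⇒ 3j(2 4 4; 0 0 0)² = 20/693, sgn -1
Racah Σ t=2..2: t=2:+1/192 = 1/192
⇒ 3j(2 4 4; -2 0 2)² = 3/77, sgn +1
4πI² = N·(3j₀)²·(3jₘ)² = 2700/5929
I = -1·√(0.455389/4π) = -0.19036462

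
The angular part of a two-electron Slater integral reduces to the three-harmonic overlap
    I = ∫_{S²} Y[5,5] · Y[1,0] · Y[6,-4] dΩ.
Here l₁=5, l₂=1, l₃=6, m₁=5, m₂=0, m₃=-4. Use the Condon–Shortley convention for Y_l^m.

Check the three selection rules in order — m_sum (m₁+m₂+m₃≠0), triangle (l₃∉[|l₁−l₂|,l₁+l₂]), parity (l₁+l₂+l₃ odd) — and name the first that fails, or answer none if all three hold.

azimuthal sum: 5 + 0 − 4 = 1  ✗
4 ≤ 6 ≤ 6 (triangle on l)
L = 5 + 1 + 6 = 12 (even)

m_sum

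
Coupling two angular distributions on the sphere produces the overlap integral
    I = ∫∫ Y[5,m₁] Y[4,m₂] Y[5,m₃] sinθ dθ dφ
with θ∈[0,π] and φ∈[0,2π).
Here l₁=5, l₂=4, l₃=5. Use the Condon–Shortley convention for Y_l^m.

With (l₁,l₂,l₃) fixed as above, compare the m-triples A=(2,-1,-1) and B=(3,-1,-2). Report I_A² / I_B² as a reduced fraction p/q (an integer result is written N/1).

l's match ⇒ only the (l;m) 3-j factors differ between A and B.
A: triangle coeff Δ(5,4,5) = 1/3153150; Σ_t [0,3]: t=0:+1/5184 t=1:−1/1152 t=2:+1/2880 t=3:−1/103680 = -7/20736; (3j)²=35/2574 [(5 4 5; 2 -1 -1)], sign=-1
B: triangle coeff Δ(5,4,5) = 1/3153150; Σ_t [0,2]: t=0:+1/6912 t=1:−1/2880 t=2:+1/17280 = -1/6912; (3j)²=5/429 [(5 4 5; 3 -1 -2)], sign=+1
I_A²/I_B² = (35/2574)/(5/429) = 7/6

7/6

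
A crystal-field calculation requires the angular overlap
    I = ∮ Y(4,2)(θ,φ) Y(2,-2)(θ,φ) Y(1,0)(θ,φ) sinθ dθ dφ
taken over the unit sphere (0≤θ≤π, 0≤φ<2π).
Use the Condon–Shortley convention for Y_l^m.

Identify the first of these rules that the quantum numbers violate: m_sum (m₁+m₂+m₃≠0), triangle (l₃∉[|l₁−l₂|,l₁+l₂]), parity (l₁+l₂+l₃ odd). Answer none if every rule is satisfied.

triangle

Σmᵢ = 0  ✓
l₃∈[|l₁−l₂|,l₁+l₂]=[2,6], have l₃=1  ✗
Σlᵢ = 7 ⇒ odd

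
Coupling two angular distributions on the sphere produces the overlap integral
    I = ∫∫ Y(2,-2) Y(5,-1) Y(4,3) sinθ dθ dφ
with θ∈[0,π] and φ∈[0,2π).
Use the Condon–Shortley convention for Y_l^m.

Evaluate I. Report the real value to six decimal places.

Σlᵢ=11 odd — θ-integrand is odd under cosθ→−cosθ; I=0

0.000000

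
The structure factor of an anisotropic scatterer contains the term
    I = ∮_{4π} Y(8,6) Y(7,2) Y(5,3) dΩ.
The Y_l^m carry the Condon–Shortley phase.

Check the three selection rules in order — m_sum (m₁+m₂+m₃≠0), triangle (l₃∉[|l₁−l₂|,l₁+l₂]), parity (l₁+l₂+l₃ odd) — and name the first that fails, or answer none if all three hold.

m_sum

Σmᵢ = 11  ✗
l₃∈[|l₁−l₂|,l₁+l₂]=[1,15], have l₃=5
Σlᵢ = 20 ⇒ even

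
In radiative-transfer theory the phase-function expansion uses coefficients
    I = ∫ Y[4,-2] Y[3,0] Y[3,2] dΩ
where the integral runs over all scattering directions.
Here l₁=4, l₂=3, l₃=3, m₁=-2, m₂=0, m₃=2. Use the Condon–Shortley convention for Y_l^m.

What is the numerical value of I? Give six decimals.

Rules hold: Σm=0, L=10 even, 1≤3≤7.
N = 9·7·7 = 441
Δ = 4!·4!·2!/11! = 1/34650
Racah Σ t=1..3: t=1:−1/72 t=2:+1/16 t=3:−1/72 = 5/144
⇒ 3j(4 3 3; 0 0 0)² = 2/77, sgn -1
Racah Σ t=2..3: t=2:+1/96 t=3:−1/72 = -1/288
⇒ 3j(4 3 3; -2 0 2)² = 1/462, sgn +1
4πI² = N·(3j₀)²·(3jₘ)² = 3/121
I = -1·√(0.0247934/4π) = -0.04441841

-0.044418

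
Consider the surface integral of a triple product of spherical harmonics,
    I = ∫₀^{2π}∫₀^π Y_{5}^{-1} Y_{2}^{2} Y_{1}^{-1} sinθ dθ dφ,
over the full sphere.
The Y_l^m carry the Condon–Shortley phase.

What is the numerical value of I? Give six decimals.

0.000000

triangle: need 3≤l₃≤7, have 1; I=0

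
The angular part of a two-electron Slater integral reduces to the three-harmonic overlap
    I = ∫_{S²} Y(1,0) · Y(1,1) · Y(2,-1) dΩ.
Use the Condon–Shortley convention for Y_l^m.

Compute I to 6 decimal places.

-0.218510

Rules hold: Σm=0, L=4 even, 0≤2≤2.
N = 3·3·5 = 45
Δ = 0!·2!·2!/5! = 1/30
Racah Σ t=0..0: t=0:+1/1 = 1/1
⇒ 3j(1 1 2; 0 0 0)² = 2/15, sgn +1
Racah Σ t=0..0: t=0:+1/2 = 1/2
⇒ 3j(1 1 2; 0 1 -1)² = 1/10, sgn -1
4πI² = N·(3j₀)²·(3jₘ)² = 3/5
I = -1·√(0.6/4π) = -0.21850969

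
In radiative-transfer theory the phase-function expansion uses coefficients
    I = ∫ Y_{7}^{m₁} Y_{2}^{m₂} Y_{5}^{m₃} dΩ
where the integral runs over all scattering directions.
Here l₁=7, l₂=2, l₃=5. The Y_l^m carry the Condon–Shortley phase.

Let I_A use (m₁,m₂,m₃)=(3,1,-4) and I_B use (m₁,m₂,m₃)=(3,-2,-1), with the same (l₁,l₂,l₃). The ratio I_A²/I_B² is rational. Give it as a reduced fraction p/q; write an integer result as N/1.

4/21

Shared (l₁,l₂,l₃)=(7,2,5): N and (l;000)² cancel in I_A²/I_B².
A: Δ = 4!·10!·0!/15! = 1/15015; Racah Σ t=3..3: t=3:−1/2177280 = -1/2177280; ⇒ 3j(7 2 5; 3 1 -4)² = 8/3003, sgn +1
B: Δ = 4!·10!·0!/15! = 1/15015; Racah Σ t=0..0: t=0:+1/414720 = 1/414720; ⇒ 3j(7 2 5; 3 -2 -1)² = 2/143, sgn +1
I_A²/I_B² = (8/3003)/(2/143) = 4/21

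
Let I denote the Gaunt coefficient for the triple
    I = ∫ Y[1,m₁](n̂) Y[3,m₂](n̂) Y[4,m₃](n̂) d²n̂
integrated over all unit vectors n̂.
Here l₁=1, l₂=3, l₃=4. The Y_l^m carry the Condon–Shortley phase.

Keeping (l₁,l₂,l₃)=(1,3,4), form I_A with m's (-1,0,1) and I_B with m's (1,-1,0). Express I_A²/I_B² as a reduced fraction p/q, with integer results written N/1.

5/3

Shared (l₁,l₂,l₃)=(1,3,4): N and (l;000)² cancel in I_A²/I_B².
A: Δ = 0!·2!·6!/9! = 1/252; Racah Σ t=0..0: t=0:+1/72 = 1/72; ⇒ 3j(1 3 4; -1 0 1)² = 5/126, sgn -1
B: Δ = 0!·2!·6!/9! = 1/252; Racah Σ t=0..0: t=0:+1/96 = 1/96; ⇒ 3j(1 3 4; 1 -1 0)² = 1/42, sgn +1
I_A²/I_B² = (5/126)/(1/42) = 5/3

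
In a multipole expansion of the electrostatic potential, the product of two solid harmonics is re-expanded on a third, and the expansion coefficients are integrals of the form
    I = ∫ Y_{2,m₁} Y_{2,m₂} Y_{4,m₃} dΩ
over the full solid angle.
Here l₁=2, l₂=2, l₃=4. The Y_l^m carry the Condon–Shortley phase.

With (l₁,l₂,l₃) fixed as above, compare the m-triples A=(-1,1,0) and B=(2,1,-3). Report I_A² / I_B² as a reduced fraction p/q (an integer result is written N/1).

16/35

Shared (l₁,l₂,l₃)=(2,2,4): N and (l;000)² cancel in I_A²/I_B².
A: Δ = 0!·4!·4!/9! = 1/630; Racah Σ t=0..0: t=0:+1/36 = 1/36; ⇒ 3j(2 2 4; -1 1 0)² = 8/315, sgn +1
B: Δ = 0!·4!·4!/9! = 1/630; Racah Σ t=0..0: t=0:+1/144 = 1/144; ⇒ 3j(2 2 4; 2 1 -3)² = 1/18, sgn -1
I_A²/I_B² = (8/315)/(1/18) = 16/35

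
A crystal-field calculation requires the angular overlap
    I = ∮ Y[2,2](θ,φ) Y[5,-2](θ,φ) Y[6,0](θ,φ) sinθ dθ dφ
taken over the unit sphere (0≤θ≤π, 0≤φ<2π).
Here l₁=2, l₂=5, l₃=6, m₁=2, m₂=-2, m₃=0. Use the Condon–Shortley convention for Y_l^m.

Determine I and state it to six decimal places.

Σlᵢ=13 odd — θ-integrand is odd under cosθ→−cosθ; I=0

0.000000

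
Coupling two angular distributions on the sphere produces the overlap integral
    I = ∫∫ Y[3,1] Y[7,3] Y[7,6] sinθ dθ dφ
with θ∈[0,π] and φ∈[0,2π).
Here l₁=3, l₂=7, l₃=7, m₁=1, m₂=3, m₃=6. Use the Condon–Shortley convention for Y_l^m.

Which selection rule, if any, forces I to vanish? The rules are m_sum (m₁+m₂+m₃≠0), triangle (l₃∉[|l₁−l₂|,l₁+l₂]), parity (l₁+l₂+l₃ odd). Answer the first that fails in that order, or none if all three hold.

m_sum

Σmᵢ = 10  ✗
l₃∈[|l₁−l₂|,l₁+l₂]=[4,10], have l₃=7
Σlᵢ = 17 ⇒ odd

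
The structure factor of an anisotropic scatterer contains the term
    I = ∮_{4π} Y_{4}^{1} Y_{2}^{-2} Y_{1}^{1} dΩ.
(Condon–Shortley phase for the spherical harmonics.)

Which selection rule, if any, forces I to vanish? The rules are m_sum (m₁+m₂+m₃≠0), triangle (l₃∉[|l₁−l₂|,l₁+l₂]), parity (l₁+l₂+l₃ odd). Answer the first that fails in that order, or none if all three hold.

Σmᵢ = 0  ✓
l₃∈[|l₁−l₂|,l₁+l₂]=[2,6], have l₃=1  ✗
Σlᵢ = 7 ⇒ odd

triangle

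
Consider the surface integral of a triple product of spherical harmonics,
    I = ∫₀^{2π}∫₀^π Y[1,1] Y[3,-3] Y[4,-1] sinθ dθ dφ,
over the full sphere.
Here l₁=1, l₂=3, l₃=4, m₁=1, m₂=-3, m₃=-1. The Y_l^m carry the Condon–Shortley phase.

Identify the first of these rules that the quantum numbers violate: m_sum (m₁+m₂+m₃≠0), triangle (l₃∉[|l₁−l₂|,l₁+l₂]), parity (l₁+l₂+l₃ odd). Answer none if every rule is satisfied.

Σmᵢ = -3  ✗
l₃∈[|l₁−l₂|,l₁+l₂]=[2,4], have l₃=4
Σlᵢ = 8 ⇒ even

m_sum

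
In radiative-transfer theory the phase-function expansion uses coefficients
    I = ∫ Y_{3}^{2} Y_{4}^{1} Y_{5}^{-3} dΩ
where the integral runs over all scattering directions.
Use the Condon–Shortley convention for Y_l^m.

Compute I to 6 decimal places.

-0.035836

Rules hold: Σm=0, L=12 even, 1≤5≤7.
N = 7·9·11 = 693
Δ = 2!·4!·6!/13! = 1/180180
Racah Σ t=0..2: t=0:+1/576 t=1:−1/144 t=2:+1/576 = -1/288
⇒ 3j(3 4 5; 0 0 0)² = 20/1001, sgn +1
Racah Σ t=0..1: t=0:+1/1440 t=1:−1/1152 = -1/5760
⇒ 3j(3 4 5; 2 1 -3)² = 1/858, sgn -1
4πI² = N·(3j₀)²·(3jₘ)² = 30/1859
I = -1·√(0.0161377/4π) = -0.03583571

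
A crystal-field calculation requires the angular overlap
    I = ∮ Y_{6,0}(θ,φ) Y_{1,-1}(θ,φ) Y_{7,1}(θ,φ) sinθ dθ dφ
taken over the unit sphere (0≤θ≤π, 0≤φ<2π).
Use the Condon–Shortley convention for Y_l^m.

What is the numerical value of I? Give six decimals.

-0.185147

Rules hold: Σm=0, L=14 even, 5≤7≤7.
N = 13·3·15 = 585
Δ = 0!·12!·2!/15! = 1/1365
Racah Σ t=0..0: t=0:+1/518400 = 1/518400
⇒ 3j(6 1 7; 0 0 0)² = 7/195, sgn -1
Racah Σ t=0..0: t=0:+1/1036800 = 1/1036800
⇒ 3j(6 1 7; 0 -1 1)² = 4/195, sgn +1
4πI² = N·(3j₀)²·(3jₘ)² = 28/65
I = -1·√(0.430769/4π) = -0.18514731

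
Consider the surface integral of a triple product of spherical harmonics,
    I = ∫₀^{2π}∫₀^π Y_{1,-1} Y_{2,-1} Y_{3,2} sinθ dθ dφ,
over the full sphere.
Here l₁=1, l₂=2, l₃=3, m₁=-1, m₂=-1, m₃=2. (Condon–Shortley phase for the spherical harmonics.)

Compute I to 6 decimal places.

m-sum 0 ✓  L=6 even ✓  1≤3≤3 ✓
Π(2lᵢ+1) = 3×5×7 = 105
triangle coeff Δ(1,2,3) = 1/105
Σ_t [0,0]: t=0:+1/4 = 1/4
(3j)²=3/35 [(1 2 3; 0 0 0)], sign=-1
Σ_t [0,0]: t=0:+1/12 = 1/12
(3j)²=2/21 [(1 2 3; -1 -1 2)], sign=-1
⇒ 4πI² = 6/7
I = (+1)√(6/7/(4π)) = 0.26116903

0.261169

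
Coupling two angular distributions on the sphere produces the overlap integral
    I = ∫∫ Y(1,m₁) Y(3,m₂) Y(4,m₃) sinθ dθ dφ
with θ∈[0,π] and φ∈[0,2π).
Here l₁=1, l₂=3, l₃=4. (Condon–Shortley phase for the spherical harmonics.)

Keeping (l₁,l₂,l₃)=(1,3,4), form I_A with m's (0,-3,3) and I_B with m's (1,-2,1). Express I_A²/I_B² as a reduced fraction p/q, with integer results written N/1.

7/3

Shared (l₁,l₂,l₃)=(1,3,4): N and (l;000)² cancel in I_A²/I_B².
A: Δ = 0!·2!·6!/9! = 1/252; Racah Σ t=0..0: t=0:+1/720 = 1/720; ⇒ 3j(1 3 4; 0 -3 3)² = 1/36, sgn -1
B: Δ = 0!·2!·6!/9! = 1/252; Racah Σ t=0..0: t=0:+1/240 = 1/240; ⇒ 3j(1 3 4; 1 -2 1)² = 1/84, sgn -1
I_A²/I_B² = (1/36)/(1/84) = 7/3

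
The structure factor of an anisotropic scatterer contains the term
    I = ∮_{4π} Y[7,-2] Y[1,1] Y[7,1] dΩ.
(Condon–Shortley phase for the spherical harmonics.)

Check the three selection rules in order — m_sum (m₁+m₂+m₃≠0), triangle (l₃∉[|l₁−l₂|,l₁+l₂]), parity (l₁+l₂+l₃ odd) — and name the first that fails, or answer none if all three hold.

parity

m₁+m₂+m₃ = -2 + 1 + 1 = 0  ✓
triangle: |7−1|=6 ≤ l₃=7 ≤ 7+1=8  ✓
parity: l₁+l₂+l₃ = 15 is odd  ✗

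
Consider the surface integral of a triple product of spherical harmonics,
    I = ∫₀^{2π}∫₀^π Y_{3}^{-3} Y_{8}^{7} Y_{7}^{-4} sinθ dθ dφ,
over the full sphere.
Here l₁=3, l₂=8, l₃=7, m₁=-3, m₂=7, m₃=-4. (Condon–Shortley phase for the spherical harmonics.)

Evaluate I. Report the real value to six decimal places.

0.140692

Checks pass: Σm=0; 18 even; l₃=7∈[5,11].
(2·3+1)(2·8+1)(2·7+1) = 1785
Δ: 4! 2! 12! / 19! → 1/5290740
sum: t=1:−1/7257600 t=2:+1/2073600 t=3:−1/7257600 = 1/4838400
3j²(3 8 7; 0 0 0) = Δ·Π!·Σ² = 252/20995  (sign -1)
sum: t=4:+1/1916006400 = 1/1916006400
3j²(3 8 7; -3 7 -4) = Δ·Π!·Σ² = 15/1292  (sign -1)
combine: 4πI² = 1785·252/20995·15/1292 = 19845/79781
take √, sign +1: I = 0.14069248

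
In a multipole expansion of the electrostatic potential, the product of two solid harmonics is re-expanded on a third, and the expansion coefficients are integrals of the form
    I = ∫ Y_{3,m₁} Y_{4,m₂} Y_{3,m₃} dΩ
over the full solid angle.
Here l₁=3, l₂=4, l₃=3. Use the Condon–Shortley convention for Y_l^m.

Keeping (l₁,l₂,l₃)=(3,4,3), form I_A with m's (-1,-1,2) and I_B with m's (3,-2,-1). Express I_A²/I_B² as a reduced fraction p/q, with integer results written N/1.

16/27

l's match ⇒ only the (l;m) 3-j factors differ between A and B.
A: triangle coeff Δ(3,4,3) = 1/34650; Σ_t [2,3]: t=2:+1/48 t=3:−1/144 = 1/72; (3j)²=16/693 [(3 4 3; -1 -1 2)], sign=-1
B: triangle coeff Δ(3,4,3) = 1/34650; Σ_t [0,0]: t=0:+1/192 = 1/192; (3j)²=3/77 [(3 4 3; 3 -2 -1)], sign=+1
I_A²/I_B² = (16/693)/(3/77) = 16/27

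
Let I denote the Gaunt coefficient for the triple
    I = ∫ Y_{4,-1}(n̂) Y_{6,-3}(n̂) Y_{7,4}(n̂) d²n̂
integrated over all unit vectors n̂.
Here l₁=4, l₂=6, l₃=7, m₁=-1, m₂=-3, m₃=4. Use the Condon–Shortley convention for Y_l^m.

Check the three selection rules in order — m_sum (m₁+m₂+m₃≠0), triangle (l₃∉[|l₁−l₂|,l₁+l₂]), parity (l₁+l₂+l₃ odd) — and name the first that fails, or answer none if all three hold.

Σmᵢ = 0  ✓
l₃∈[|l₁−l₂|,l₁+l₂]=[2,10], have l₃=7  ✓
Σlᵢ = 17 ⇒ odd  ✗

parity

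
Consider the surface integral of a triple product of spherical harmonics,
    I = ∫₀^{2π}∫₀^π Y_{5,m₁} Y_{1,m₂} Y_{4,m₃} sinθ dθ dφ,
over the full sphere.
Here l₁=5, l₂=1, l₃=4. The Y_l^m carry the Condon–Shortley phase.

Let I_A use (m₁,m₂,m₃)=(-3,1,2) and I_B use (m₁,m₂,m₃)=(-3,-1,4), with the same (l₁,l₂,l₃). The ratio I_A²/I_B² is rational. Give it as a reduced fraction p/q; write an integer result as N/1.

28/1

Shared (l₁,l₂,l₃)=(5,1,4): N and (l;000)² cancel in I_A²/I_B².
A: Δ = 2!·8!·0!/11! = 1/495; Racah Σ t=2..2: t=2:+1/2880 = 1/2880; ⇒ 3j(5 1 4; -3 1 2)² = 28/495, sgn +1
B: Δ = 2!·8!·0!/11! = 1/495; Racah Σ t=0..0: t=0:+1/80640 = 1/80640; ⇒ 3j(5 1 4; -3 -1 4)² = 1/495, sgn +1
I_A²/I_B² = (28/495)/(1/495) = 28/1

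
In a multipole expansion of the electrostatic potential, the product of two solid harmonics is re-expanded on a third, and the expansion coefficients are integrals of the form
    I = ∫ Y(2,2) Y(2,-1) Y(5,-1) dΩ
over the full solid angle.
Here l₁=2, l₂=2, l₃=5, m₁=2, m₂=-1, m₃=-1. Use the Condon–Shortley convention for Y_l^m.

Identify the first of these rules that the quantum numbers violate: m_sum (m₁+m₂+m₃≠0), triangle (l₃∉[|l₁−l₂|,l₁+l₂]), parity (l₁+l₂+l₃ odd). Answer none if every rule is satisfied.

Σmᵢ = 0  ✓
l₃∈[|l₁−l₂|,l₁+l₂]=[0,4], have l₃=5  ✗
Σlᵢ = 9 ⇒ odd

triangle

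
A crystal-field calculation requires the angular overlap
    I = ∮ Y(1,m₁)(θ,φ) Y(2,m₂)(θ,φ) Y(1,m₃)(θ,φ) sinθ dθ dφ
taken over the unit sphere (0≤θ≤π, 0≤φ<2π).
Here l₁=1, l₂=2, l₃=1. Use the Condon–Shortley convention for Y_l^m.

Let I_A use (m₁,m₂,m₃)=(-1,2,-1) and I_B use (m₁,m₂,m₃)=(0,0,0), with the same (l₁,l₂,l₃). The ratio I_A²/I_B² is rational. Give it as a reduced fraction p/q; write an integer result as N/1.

Shared (l₁,l₂,l₃)=(1,2,1): N and (l;000)² cancel in I_A²/I_B².
A: Δ = 2!·0!·2!/5! = 1/30; Racah Σ t=2..2: t=2:+1/4 = 1/4; ⇒ 3j(1 2 1; -1 2 -1)² = 1/5, sgn +1
B: Δ = 2!·0!·2!/5! = 1/30; Racah Σ t=1..1: t=1:−1/1 = -1/1; ⇒ 3j(1 2 1; 0 0 0)² = 2/15, sgn +1
I_A²/I_B² = (1/5)/(2/15) = 3/2

3/2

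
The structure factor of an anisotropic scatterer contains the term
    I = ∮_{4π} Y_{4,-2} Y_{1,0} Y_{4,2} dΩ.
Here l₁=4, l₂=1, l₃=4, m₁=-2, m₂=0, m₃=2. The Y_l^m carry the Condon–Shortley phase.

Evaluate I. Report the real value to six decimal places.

0.000000

Σlᵢ=9 odd — θ-integrand is odd under cosθ→−cosθ; I=0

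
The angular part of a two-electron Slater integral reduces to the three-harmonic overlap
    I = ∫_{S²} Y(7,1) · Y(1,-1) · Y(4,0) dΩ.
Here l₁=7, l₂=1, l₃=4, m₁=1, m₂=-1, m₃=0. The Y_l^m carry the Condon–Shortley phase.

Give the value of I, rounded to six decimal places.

triangle: need 6≤l₃≤8, have 4; I=0

0.000000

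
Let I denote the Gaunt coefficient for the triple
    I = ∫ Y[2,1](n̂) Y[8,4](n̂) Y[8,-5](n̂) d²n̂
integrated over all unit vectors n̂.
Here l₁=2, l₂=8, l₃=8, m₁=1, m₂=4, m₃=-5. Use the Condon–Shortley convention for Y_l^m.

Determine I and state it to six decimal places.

m-sum 0 ✓  L=18 even ✓  6≤8≤10 ✓
Π(2lᵢ+1) = 5×17×17 = 1445
triangle coeff Δ(2,8,8) = 1/348840
Σ_t [0,2]: t=0:+1/116121600 t=1:−1/25401600 t=2:+1/116121600 = -1/45158400
(3j)²=24/1615 [(2 8 8; 0 0 0)], sign=-1
Σ_t [0,1]: t=0:+1/1916006400 t=1:−1/479001600 = -1/638668800
(3j)²=117/6460 [(2 8 8; 1 4 -5)], sign=+1
⇒ 4πI² = 702/1805
I = (-1)√(702/1805/(4π)) = -0.17592397

-0.175924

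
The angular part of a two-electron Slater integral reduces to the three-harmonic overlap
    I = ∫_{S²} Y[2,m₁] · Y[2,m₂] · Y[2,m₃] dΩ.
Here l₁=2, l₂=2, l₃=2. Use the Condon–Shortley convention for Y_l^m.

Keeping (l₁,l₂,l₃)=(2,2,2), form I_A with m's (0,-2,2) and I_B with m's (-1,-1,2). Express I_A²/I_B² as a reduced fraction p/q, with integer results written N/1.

Same 2,2,2: normalisation and zero-m 3j drop out of the ratio.
A: Δ: 2! 2! 2! / 7! → 1/630; sum: t=0:+1/8 = 1/8; 3j²(2 2 2; 0 -2 2) = Δ·Π!·Σ² = 2/35  (sign +1)
B: Δ: 2! 2! 2! / 7! → 1/630; sum: t=1:−1/4 = -1/4; 3j²(2 2 2; -1 -1 2) = Δ·Π!·Σ² = 3/35  (sign -1)
I_A²/I_B² = (2/35)/(3/35) = 2/3

2/3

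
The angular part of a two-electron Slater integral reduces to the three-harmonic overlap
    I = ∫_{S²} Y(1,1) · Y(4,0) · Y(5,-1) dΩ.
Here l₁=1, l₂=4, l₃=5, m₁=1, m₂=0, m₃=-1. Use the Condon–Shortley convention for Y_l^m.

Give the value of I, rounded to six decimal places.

-0.190188

m-sum 0 ✓  L=10 even ✓  3≤5≤5 ✓
Π(2lᵢ+1) = 3×9×11 = 297
triangle coeff Δ(1,4,5) = 1/495
Σ_t [0,0]: t=0:+1/576 = 1/576
(3j)²=5/99 [(1 4 5; 0 0 0)], sign=-1
Σ_t [0,0]: t=0:+1/1152 = 1/1152
(3j)²=1/33 [(1 4 5; 1 0 -1)], sign=+1
⇒ 4πI² = 5/11
I = (-1)√(5/11/(4π)) = -0.19018827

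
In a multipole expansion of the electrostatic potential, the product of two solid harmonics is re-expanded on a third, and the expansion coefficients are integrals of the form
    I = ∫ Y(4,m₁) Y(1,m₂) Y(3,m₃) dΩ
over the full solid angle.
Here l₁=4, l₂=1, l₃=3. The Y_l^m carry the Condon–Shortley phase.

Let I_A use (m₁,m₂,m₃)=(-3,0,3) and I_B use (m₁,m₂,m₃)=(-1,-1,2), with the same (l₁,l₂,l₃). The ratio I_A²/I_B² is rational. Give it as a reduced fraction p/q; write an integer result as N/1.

7/3

Same 4,1,3: normalisation and zero-m 3j drop out of the ratio.
A: Δ: 2! 6! 0! / 9! → 1/252; sum: t=1:−1/720 = -1/720; 3j²(4 1 3; -3 0 3) = Δ·Π!·Σ² = 1/36  (sign -1)
B: Δ: 2! 6! 0! / 9! → 1/252; sum: t=0:+1/240 = 1/240; 3j²(4 1 3; -1 -1 2) = Δ·Π!·Σ² = 1/84  (sign -1)
I_A²/I_B² = (1/36)/(1/84) = 7/3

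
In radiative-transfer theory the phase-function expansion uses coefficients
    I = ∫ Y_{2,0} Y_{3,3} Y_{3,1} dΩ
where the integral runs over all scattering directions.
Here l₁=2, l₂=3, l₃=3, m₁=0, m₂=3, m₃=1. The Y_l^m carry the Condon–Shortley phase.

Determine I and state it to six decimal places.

0.000000

m-sum = 0 + 3 + 1 = 4 ≠ 0 ⇒ I = 0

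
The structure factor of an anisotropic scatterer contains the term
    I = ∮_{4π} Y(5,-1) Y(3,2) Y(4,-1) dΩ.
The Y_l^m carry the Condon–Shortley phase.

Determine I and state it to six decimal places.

Checks pass: Σm=0; 12 even; l₃=4∈[2,8].
(2·5+1)(2·3+1)(2·4+1) = 693
Δ: 4! 6! 2! / 13! → 1/180180
sum: t=1:−1/576 t=2:+1/144 t=3:−1/576 = 1/288
3j²(5 3 4; 0 0 0) = Δ·Π!·Σ² = 20/1001  (sign +1)
sum: t=3:−1/432 t=4:+1/1152 = -5/3456
3j²(5 3 4; -1 2 -1) = Δ·Π!·Σ² = 625/36036  (sign +1)
combine: 4πI² = 693·20/1001·625/36036 = 3125/13013
take √, sign +1: I = 0.13823925

0.138239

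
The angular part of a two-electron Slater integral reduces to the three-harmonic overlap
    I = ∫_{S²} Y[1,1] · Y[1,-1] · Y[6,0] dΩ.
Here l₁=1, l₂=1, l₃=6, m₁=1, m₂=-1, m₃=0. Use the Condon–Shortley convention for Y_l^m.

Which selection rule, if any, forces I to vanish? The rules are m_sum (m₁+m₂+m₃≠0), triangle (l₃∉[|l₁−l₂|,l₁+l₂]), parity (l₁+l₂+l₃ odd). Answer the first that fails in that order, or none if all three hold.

Σmᵢ = 0  ✓
l₃∈[|l₁−l₂|,l₁+l₂]=[0,2], have l₃=6  ✗
Σlᵢ = 8 ⇒ even

triangle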